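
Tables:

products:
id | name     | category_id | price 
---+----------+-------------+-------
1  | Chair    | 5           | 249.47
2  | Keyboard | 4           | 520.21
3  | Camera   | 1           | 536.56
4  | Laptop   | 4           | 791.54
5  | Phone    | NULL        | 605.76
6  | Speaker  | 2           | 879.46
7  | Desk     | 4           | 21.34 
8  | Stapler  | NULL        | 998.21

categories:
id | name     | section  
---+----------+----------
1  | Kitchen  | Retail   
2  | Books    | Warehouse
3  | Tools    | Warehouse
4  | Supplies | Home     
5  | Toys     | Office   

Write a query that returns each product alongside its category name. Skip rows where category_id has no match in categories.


INNER JOIN keeps only products rows whose category_id matches an id in categories. Walk through each product:
  - product 1 (Chair): category_id=5 -> matches Toys
  - product 2 (Keyboard): category_id=4 -> matches Supplies
  - product 3 (Camera): category_id=1 -> matches Kitchen
  - product 4 (Laptop): category_id=4 -> matches Supplies
  - product 5 (Phone): category_id=NULL, no match -> dropped
  - product 6 (Speaker): category_id=2 -> matches Books
  - product 7 (Desk): category_id=4 -> matches Supplies
  - product 8 (Stapler): category_id=NULL, no match -> dropped
So 2 of 8 rows are dropped.

SQL:
SELECT a.name, b.name AS category
FROM products a
INNER JOIN categories b ON a.category_id = b.id

Result:
name     | category
---------+---------
Chair    | Toys    
Keyboard | Supplies
Camera   | Kitchen 
Laptop   | Supplies
Speaker  | Books   
Desk     | Supplies


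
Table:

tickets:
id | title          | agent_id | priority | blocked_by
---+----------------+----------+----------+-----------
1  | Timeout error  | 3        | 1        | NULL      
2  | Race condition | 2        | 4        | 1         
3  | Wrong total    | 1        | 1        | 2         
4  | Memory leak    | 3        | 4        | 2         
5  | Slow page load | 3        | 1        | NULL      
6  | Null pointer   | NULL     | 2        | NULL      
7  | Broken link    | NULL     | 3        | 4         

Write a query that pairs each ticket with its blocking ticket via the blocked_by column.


This is a self-join: tickets is joined to a second copy of itself, matching each row's blocked_by to another row's id. Use LEFT JOIN so rows with blocked_by=NULL are kept.
  - ticket 1 (Timeout error): blocked_by=NULL -> NULL
  - ticket 2 (Race condition): blocked_by=1 -> Timeout error
  - ticket 3 (Wrong total): blocked_by=2 -> Race condition
  - ticket 4 (Memory leak): blocked_by=2 -> Race condition
  - ticket 5 (Slow page load): blocked_by=NULL -> NULL
  - ticket 6 (Null pointer): blocked_by=NULL -> NULL
  - ticket 7 (Broken link): blocked_by=4 -> Memory leak

SQL:
SELECT a.title AS item, b.title AS blocked_by
FROM tickets a
LEFT JOIN tickets b ON a.blocked_by = b.id

Result:
item           | blocked_by    
---------------+---------------
Timeout error  | NULL          
Race condition | Timeout error 
Wrong total    | Race condition
Memory leak    | Race condition
Slow page load | NULL          
Null pointer   | NULL          
Broken link    | Memory leak   


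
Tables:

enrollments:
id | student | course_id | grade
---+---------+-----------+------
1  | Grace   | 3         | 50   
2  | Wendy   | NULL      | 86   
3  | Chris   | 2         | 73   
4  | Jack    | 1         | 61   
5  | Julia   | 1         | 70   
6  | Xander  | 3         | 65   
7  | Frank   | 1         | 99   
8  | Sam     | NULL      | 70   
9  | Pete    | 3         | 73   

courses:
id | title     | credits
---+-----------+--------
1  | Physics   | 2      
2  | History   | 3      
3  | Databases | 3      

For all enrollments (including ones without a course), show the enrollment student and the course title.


LEFT JOIN keeps every row from enrollments (the left table); where course_id has no match in courses, the course columns become NULL. Walk through each enrollment:
  - enrollment 1 (Grace): course_id=3 -> matches Databases
  - enrollment 2 (Wendy): course_id=NULL, no match -> kept with NULL
  - enrollment 3 (Chris): course_id=2 -> matches History
  - enrollment 4 (Jack): course_id=1 -> matches Physics
  - enrollment 5 (Julia): course_id=1 -> matches Physics
  - enrollment 6 (Xander): course_id=3 -> matches Databases
  - enrollment 7 (Frank): course_id=1 -> matches Physics
  - enrollment 8 (Sam): course_id=NULL, no match -> kept with NULL
  - enrollment 9 (Pete): course_id=3 -> matches Databases
All 9 rows appear; 2 have NULL course.

SQL:
SELECT a.student, b.title AS course
FROM enrollments a
LEFT JOIN courses b ON a.course_id = b.id

Result:
student | course   
--------+----------
Grace   | Databases
Wendy   | NULL     
Chris   | History  
Jack    | Physics  
Julia   | Physics  
Xander  | Databases
Frank   | Physics  
Sam     | NULL     
Pete    | Databases


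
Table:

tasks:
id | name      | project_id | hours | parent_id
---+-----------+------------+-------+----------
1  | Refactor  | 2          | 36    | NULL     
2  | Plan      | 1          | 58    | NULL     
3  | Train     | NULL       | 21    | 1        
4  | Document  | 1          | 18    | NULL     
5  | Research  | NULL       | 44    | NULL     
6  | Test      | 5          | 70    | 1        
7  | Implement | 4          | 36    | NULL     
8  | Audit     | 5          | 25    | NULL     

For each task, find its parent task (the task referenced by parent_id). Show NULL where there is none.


This is a self-join: tasks is joined to a second copy of itself, matching each row's parent_id to another row's id. Use LEFT JOIN so rows with parent_id=NULL are kept.
  - task 1 (Refactor): parent_id=NULL -> NULL
  - task 2 (Plan): parent_id=NULL -> NULL
  - task 3 (Train): parent_id=1 -> Refactor
  - task 4 (Document): parent_id=NULL -> NULL
  - task 5 (Research): parent_id=NULL -> NULL
  - task 6 (Test): parent_id=1 -> Refactor
  - task 7 (Implement): parent_id=NULL -> NULL
  - task 8 (Audit): parent_id=NULL -> NULL

SQL:
SELECT a.name AS item, b.name AS parent
FROM tasks a
LEFT JOIN tasks b ON a.parent_id = b.id

Result:
item      | parent  
----------+---------
Refactor  | NULL    
Plan      | NULL    
Train     | Refactor
Document  | NULL    
Research  | NULL    
Test      | Refactor
Implement | NULL    
Audit     | NULL    


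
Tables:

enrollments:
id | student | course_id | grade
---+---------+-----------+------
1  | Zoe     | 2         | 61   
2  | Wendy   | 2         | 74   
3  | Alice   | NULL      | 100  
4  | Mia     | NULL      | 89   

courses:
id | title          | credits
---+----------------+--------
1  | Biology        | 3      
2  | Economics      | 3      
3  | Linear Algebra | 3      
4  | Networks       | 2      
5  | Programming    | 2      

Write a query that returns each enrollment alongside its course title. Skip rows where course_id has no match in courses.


INNER JOIN keeps only enrollments rows whose course_id matches an id in courses. Walk through each enrollment:
  - enrollment 1 (Zoe): course_id=2 -> matches Economics
  - enrollment 2 (Wendy): course_id=2 -> matches Economics
  - enrollment 3 (Alice): course_id=NULL, no match -> dropped
  - enrollment 4 (Mia): course_id=NULL, no match -> dropped
So 2 of 4 rows are dropped.

SQL:
SELECT a.student, b.title AS course
FROM enrollments a
INNER JOIN courses b ON a.course_id = b.id

Result:
student | course   
--------+----------
Zoe     | Economics
Wendy   | Economics


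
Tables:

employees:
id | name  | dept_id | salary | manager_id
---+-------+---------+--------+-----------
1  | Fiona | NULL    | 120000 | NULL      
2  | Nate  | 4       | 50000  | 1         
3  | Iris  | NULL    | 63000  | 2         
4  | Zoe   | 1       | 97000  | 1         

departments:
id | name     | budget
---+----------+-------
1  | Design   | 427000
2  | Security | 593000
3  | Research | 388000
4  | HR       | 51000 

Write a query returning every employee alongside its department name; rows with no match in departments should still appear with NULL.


LEFT JOIN keeps every row from employees (the left table); where dept_id has no match in departments, the department columns become NULL. Walk through each employee:
  - employee 1 (Fiona): dept_id=NULL, no match -> kept with NULL
  - employee 2 (Nate): dept_id=4 -> matches HR
  - employee 3 (Iris): dept_id=NULL, no match -> kept with NULL
  - employee 4 (Zoe): dept_id=1 -> matches Design
All 4 rows appear; 2 have NULL department.

SQL:
SELECT a.name, b.name AS department
FROM employees a
LEFT JOIN departments b ON a.dept_id = b.id

Result:
name  | department
------+-----------
Fiona | NULL      
Nate  | HR        
Iris  | NULL      
Zoe   | Design    


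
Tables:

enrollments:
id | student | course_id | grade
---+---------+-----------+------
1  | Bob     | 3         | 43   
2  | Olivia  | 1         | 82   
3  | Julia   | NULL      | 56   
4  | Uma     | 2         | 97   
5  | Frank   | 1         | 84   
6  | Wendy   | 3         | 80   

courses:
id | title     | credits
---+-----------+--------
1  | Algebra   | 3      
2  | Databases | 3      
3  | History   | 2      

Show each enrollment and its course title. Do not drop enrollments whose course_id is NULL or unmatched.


LEFT JOIN keeps every row from enrollments (the left table); where course_id has no match in courses, the course columns become NULL. Walk through each enrollment:
  - enrollment 1 (Bob): course_id=3 -> matches History
  - enrollment 2 (Olivia): course_id=1 -> matches Algebra
  - enrollment 3 (Julia): course_id=NULL, no match -> kept with NULL
  - enrollment 4 (Uma): course_id=2 -> matches Databases
  - enrollment 5 (Frank): course_id=1 -> matches Algebra
  - enrollment 6 (Wendy): course_id=3 -> matches History
All 6 rows appear; 1 has NULL course.

SQL:
SELECT a.student, b.title AS course
FROM enrollments a
LEFT JOIN courses b ON a.course_id = b.id

Result:
student | course   
--------+----------
Bob     | History  
Olivia  | Algebra  
Julia   | NULL     
Uma     | Databases
Frank   | Algebra  
Wendy   | History  


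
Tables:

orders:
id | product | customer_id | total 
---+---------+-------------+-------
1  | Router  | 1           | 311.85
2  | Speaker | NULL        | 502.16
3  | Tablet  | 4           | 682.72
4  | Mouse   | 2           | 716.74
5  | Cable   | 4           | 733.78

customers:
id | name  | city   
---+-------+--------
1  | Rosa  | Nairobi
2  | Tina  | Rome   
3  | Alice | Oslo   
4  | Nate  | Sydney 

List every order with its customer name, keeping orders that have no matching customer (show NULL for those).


LEFT JOIN keeps every row from orders (the left table); where customer_id has no match in customers, the customer columns become NULL. Walk through each order:
  - order 1 (Router): customer_id=1 -> matches Rosa
  - order 2 (Speaker): customer_id=NULL, no match -> kept with NULL
  - order 3 (Tablet): customer_id=4 -> matches Nate
  - order 4 (Mouse): customer_id=2 -> matches Tina
  - order 5 (Cable): customer_id=4 -> matches Nate
All 5 rows appear; 1 has NULL customer.

SQL:
SELECT a.product, b.name AS customer
FROM orders a
LEFT JOIN customers b ON a.customer_id = b.id

Result:
product | customer
--------+---------
Router  | Rosa    
Speaker | NULL    
Tablet  | Nate    
Mouse   | Tina    
Cable   | Nate    


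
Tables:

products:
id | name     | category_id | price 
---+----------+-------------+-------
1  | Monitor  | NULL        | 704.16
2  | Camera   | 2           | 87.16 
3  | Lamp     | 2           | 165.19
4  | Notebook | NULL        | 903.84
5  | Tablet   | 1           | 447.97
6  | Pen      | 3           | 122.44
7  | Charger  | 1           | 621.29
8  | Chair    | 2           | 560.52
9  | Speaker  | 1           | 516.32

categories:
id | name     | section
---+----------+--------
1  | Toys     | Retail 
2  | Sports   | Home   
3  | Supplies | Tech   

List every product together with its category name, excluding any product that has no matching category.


INNER JOIN keeps only products rows whose category_id matches an id in categories. Walk through each product:
  - product 1 (Monitor): category_id=NULL, no match -> dropped
  - product 2 (Camera): category_id=2 -> matches Sports
  - product 3 (Lamp): category_id=2 -> matches Sports
  - product 4 (Notebook): category_id=NULL, no match -> dropped
  - product 5 (Tablet): category_id=1 -> matches Toys
  - product 6 (Pen): category_id=3 -> matches Supplies
  - product 7 (Charger): category_id=1 -> matches Toys
  - product 8 (Chair): category_id=2 -> matches Sports
  - product 9 (Speaker): category_id=1 -> matches Toys
So 2 of 9 rows are dropped.

SQL:
SELECT a.name, b.name AS category
FROM products a
INNER JOIN categories b ON a.category_id = b.id

Result:
name    | category
--------+---------
Camera  | Sports  
Lamp    | Sports  
Tablet  | Toys    
Pen     | Supplies
Charger | Toys    
Chair   | Sports  
Speaker | Toys    


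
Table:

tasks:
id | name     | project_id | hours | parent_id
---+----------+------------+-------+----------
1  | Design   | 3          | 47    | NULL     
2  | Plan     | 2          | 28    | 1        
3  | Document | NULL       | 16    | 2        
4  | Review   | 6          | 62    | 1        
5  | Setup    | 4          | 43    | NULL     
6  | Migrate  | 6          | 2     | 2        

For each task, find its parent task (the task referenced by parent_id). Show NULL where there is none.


This is a self-join: tasks is joined to a second copy of itself, matching each row's parent_id to another row's id. Use LEFT JOIN so rows with parent_id=NULL are kept.
  - task 1 (Design): parent_id=NULL -> NULL
  - task 2 (Plan): parent_id=1 -> Design
  - task 3 (Document): parent_id=2 -> Plan
  - task 4 (Review): parent_id=1 -> Design
  - task 5 (Setup): parent_id=NULL -> NULL
  - task 6 (Migrate): parent_id=2 -> Plan

SQL:
SELECT a.name AS item, b.name AS parent
FROM tasks a
LEFT JOIN tasks b ON a.parent_id = b.id

Result:
item     | parent
---------+-------
Design   | NULL  
Plan     | Design
Document | Plan  
Review   | Design
Setup    | NULL  
Migrate  | Plan  


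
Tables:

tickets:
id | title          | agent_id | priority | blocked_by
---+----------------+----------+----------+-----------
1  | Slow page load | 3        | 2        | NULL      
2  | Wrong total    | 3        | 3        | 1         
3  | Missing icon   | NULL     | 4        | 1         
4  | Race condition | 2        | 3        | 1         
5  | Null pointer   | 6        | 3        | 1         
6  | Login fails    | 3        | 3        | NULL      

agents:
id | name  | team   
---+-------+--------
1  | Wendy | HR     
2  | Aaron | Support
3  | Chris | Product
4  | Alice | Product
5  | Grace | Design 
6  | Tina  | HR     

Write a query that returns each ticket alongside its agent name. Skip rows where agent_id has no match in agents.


INNER JOIN keeps only tickets rows whose agent_id matches an id in agents. Walk through each ticket:
  - ticket 1 (Slow page load): agent_id=3 -> matches Chris
  - ticket 2 (Wrong total): agent_id=3 -> matches Chris
  - ticket 3 (Missing icon): agent_id=NULL, no match -> dropped
  - ticket 4 (Race condition): agent_id=2 -> matches Aaron
  - ticket 5 (Null pointer): agent_id=6 -> matches Tina
  - ticket 6 (Login fails): agent_id=3 -> matches Chris
So 1 of 6 rows is dropped.

SQL:
SELECT a.title, b.name AS agent
FROM tickets a
INNER JOIN agents b ON a.agent_id = b.id

Result:
title          | agent
---------------+------
Slow page load | Chris
Wrong total    | Chris
Race condition | Aaron
Null pointer   | Tina 
Login fails    | Chris


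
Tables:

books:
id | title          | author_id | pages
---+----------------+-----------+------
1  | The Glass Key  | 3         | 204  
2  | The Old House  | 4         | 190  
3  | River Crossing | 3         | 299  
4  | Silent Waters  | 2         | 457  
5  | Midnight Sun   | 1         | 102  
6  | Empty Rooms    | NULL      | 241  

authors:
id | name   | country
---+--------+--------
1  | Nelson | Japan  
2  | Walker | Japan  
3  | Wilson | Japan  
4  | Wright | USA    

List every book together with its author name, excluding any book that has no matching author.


INNER JOIN keeps only books rows whose author_id matches an id in authors. Walk through each book:
  - book 1 (The Glass Key): author_id=3 -> matches Wilson
  - book 2 (The Old House): author_id=4 -> matches Wright
  - book 3 (River Crossing): author_id=3 -> matches Wilson
  - book 4 (Silent Waters): author_id=2 -> matches Walker
  - book 5 (Midnight Sun): author_id=1 -> matches Nelson
  - book 6 (Empty Rooms): author_id=NULL, no match -> dropped
So 1 of 6 rows is dropped.

SQL:
SELECT a.title, b.name AS author
FROM books a
INNER JOIN authors b ON a.author_id = b.id

Result:
title          | author
---------------+-------
The Glass Key  | Wilson
The Old House  | Wright
River Crossing | Wilson
Silent Waters  | Walker
Midnight Sun   | Nelson


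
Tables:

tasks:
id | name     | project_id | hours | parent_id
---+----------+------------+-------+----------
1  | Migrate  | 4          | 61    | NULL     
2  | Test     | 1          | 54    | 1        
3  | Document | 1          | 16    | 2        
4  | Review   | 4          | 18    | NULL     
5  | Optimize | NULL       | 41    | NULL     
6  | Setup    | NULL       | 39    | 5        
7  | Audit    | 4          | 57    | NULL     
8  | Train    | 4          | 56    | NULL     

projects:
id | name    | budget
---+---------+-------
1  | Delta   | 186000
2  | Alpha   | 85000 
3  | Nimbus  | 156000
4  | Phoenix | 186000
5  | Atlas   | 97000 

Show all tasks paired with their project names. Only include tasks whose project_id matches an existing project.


INNER JOIN keeps only tasks rows whose project_id matches an id in projects. Walk through each task:
  - task 1 (Migrate): project_id=4 -> matches Phoenix
  - task 2 (Test): project_id=1 -> matches Delta
  - task 3 (Document): project_id=1 -> matches Delta
  - task 4 (Review): project_id=4 -> matches Phoenix
  - task 5 (Optimize): project_id=NULL, no match -> dropped
  - task 6 (Setup): project_id=NULL, no match -> dropped
  - task 7 (Audit): project_id=4 -> matches Phoenix
  - task 8 (Train): project_id=4 -> matches Phoenix
So 2 of 8 rows are dropped.

SQL:
SELECT a.name, b.name AS project
FROM tasks a
INNER JOIN projects b ON a.project_id = b.id

Result:
name     | project
---------+--------
Migrate  | Phoenix
Test     | Delta  
Document | Delta  
Review   | Phoenix
Audit    | Phoenix
Train    | Phoenix


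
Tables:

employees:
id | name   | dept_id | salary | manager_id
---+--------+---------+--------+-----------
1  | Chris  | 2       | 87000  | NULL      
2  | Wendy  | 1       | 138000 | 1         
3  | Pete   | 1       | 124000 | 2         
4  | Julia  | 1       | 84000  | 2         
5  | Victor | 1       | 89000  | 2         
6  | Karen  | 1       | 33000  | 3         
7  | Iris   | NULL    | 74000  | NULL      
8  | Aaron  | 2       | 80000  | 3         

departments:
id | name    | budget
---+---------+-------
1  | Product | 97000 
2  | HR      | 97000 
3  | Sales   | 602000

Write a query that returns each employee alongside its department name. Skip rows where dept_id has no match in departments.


INNER JOIN keeps only employees rows whose dept_id matches an id in departments. Walk through each employee:
  - employee 1 (Chris): dept_id=2 -> matches HR
  - employee 2 (Wendy): dept_id=1 -> matches Product
  - employee 3 (Pete): dept_id=1 -> matches Product
  - employee 4 (Julia): dept_id=1 -> matches Product
  - employee 5 (Victor): dept_id=1 -> matches Product
  - employee 6 (Karen): dept_id=1 -> matches Product
  - employee 7 (Iris): dept_id=NULL, no match -> dropped
  - employee 8 (Aaron): dept_id=2 -> matches HR
So 1 of 8 rows is dropped.

SQL:
SELECT a.name, b.name AS department
FROM employees a
INNER JOIN departments b ON a.dept_id = b.id

Result:
name   | department
-------+-----------
Chris  | HR        
Wendy  | Product   
Pete   | Product   
Julia  | Product   
Victor | Product   
Karen  | Product   
Aaron  | HR        


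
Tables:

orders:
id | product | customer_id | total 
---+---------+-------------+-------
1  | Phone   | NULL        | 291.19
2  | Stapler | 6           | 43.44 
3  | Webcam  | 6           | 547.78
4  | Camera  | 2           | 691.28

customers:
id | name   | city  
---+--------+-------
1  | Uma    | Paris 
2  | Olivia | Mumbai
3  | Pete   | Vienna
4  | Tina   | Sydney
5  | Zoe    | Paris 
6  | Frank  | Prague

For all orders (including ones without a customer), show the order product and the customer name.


LEFT JOIN keeps every row from orders (the left table); where customer_id has no match in customers, the customer columns become NULL. Walk through each order:
  - order 1 (Phone): customer_id=NULL, no match -> kept with NULL
  - order 2 (Stapler): customer_id=6 -> matches Frank
  - order 3 (Webcam): customer_id=6 -> matches Frank
  - order 4 (Camera): customer_id=2 -> matches Olivia
All 4 rows appear; 1 has NULL customer.

SQL:
SELECT a.product, b.name AS customer
FROM orders a
LEFT JOIN customers b ON a.customer_id = b.id

Result:
product | customer
--------+---------
Phone   | NULL    
Stapler | Frank   
Webcam  | Frank   
Camera  | Olivia  


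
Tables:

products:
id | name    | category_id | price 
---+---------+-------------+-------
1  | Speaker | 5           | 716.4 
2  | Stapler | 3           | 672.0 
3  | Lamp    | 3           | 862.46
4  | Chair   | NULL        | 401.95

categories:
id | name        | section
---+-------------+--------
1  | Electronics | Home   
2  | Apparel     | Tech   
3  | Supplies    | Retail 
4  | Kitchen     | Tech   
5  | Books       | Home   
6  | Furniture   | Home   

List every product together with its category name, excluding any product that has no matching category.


INNER JOIN keeps only products rows whose category_id matches an id in categories. Walk through each product:
  - product 1 (Speaker): category_id=5 -> matches Books
  - product 2 (Stapler): category_id=3 -> matches Supplies
  - product 3 (Lamp): category_id=3 -> matches Supplies
  - product 4 (Chair): category_id=NULL, no match -> dropped
So 1 of 4 rows is dropped.

SQL:
SELECT a.name, b.name AS category
FROM products a
INNER JOIN categories b ON a.category_id = b.id

Result:
name    | category
--------+---------
Speaker | Books   
Stapler | Supplies
Lamp    | Supplies


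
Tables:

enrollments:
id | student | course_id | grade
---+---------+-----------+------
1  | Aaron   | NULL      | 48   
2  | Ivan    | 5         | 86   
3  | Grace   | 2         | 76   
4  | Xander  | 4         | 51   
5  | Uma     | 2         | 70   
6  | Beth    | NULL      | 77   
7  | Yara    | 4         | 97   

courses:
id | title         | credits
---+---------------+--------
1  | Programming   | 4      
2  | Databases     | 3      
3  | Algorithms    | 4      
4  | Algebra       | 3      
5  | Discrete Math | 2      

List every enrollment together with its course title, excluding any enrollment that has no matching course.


INNER JOIN keeps only enrollments rows whose course_id matches an id in courses. Walk through each enrollment:
  - enrollment 1 (Aaron): course_id=NULL, no match -> dropped
  - enrollment 2 (Ivan): course_id=5 -> matches Discrete Math
  - enrollment 3 (Grace): course_id=2 -> matches Databases
  - enrollment 4 (Xander): course_id=4 -> matches Algebra
  - enrollment 5 (Uma): course_id=2 -> matches Databases
  - enrollment 6 (Beth): course_id=NULL, no match -> dropped
  - enrollment 7 (Yara): course_id=4 -> matches Algebra
So 2 of 7 rows are dropped.

SQL:
SELECT a.student, b.title AS course
FROM enrollments a
INNER JOIN courses b ON a.course_id = b.id

Result:
student | course       
--------+--------------
Ivan    | Discrete Math
Grace   | Databases    
Xander  | Algebra      
Uma     | Databases    
Yara    | Algebra      


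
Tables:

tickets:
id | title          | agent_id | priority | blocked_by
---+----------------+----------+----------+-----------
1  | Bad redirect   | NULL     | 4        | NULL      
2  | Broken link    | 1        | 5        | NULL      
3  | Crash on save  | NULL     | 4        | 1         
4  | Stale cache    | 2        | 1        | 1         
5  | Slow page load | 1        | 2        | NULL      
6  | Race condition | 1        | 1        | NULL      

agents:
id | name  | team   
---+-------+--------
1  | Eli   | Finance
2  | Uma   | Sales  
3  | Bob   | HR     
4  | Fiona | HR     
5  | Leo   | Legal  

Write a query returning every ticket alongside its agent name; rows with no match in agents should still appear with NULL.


LEFT JOIN keeps every row from tickets (the left table); where agent_id has no match in agents, the agent columns become NULL. Walk through each ticket:
  - ticket 1 (Bad redirect): agent_id=NULL, no match -> kept with NULL
  - ticket 2 (Broken link): agent_id=1 -> matches Eli
  - ticket 3 (Crash on save): agent_id=NULL, no match -> kept with NULL
  - ticket 4 (Stale cache): agent_id=2 -> matches Uma
  - ticket 5 (Slow page load): agent_id=1 -> matches Eli
  - ticket 6 (Race condition): agent_id=1 -> matches Eli
All 6 rows appear; 2 have NULL agent.

SQL:
SELECT a.title, b.name AS agent
FROM tickets a
LEFT JOIN agents b ON a.agent_id = b.id

Result:
title          | agent
---------------+------
Bad redirect   | NULL 
Broken link    | Eli  
Crash on save  | NULL 
Stale cache    | Uma  
Slow page load | Eli  
Race condition | Eli  


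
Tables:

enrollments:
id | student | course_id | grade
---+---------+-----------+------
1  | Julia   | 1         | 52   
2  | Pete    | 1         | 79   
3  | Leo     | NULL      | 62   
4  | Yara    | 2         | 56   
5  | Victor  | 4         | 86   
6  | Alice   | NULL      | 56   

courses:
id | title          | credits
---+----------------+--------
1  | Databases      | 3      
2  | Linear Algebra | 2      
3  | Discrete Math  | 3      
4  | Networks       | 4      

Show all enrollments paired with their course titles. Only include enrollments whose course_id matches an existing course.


INNER JOIN keeps only enrollments rows whose course_id matches an id in courses. Walk through each enrollment:
  - enrollment 1 (Julia): course_id=1 -> matches Databases
  - enrollment 2 (Pete): course_id=1 -> matches Databases
  - enrollment 3 (Leo): course_id=NULL, no match -> dropped
  - enrollment 4 (Yara): course_id=2 -> matches Linear Algebra
  - enrollment 5 (Victor): course_id=4 -> matches Networks
  - enrollment 6 (Alice): course_id=NULL, no match -> dropped
So 2 of 6 rows are dropped.

SQL:
SELECT a.student, b.title AS course
FROM enrollments a
INNER JOIN courses b ON a.course_id = b.id

Result:
student | course        
--------+---------------
Julia   | Databases     
Pete    | Databases     
Yara    | Linear Algebra
Victor  | Networks      


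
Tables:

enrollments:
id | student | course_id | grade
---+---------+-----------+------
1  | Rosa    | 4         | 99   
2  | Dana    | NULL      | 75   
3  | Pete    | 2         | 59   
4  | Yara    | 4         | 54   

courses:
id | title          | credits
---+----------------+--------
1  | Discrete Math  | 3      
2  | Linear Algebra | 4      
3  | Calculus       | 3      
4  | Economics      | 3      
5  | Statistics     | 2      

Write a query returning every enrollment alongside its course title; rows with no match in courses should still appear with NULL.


LEFT JOIN keeps every row from enrollments (the left table); where course_id has no match in courses, the course columns become NULL. Walk through each enrollment:
  - enrollment 1 (Rosa): course_id=4 -> matches Economics
  - enrollment 2 (Dana): course_id=NULL, no match -> kept with NULL
  - enrollment 3 (Pete): course_id=2 -> matches Linear Algebra
  - enrollment 4 (Yara): course_id=4 -> matches Economics
All 4 rows appear; 1 has NULL course.

SQL:
SELECT a.student, b.title AS course
FROM enrollments a
LEFT JOIN courses b ON a.course_id = b.id

Result:
student | course        
--------+---------------
Rosa    | Economics     
Dana    | NULL          
Pete    | Linear Algebra
Yara    | Economics     


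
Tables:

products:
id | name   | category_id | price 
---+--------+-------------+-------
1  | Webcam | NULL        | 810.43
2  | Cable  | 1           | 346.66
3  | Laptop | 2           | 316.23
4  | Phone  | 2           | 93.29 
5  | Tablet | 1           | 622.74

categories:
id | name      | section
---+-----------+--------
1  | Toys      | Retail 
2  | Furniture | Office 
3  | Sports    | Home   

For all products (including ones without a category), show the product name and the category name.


LEFT JOIN keeps every row from products (the left table); where category_id has no match in categories, the category columns become NULL. Walk through each product:
  - product 1 (Webcam): category_id=NULL, no match -> kept with NULL
  - product 2 (Cable): category_id=1 -> matches Toys
  - product 3 (Laptop): category_id=2 -> matches Furniture
  - product 4 (Phone): category_id=2 -> matches Furniture
  - product 5 (Tablet): category_id=1 -> matches Toys
All 5 rows appear; 1 has NULL category.

SQL:
SELECT a.name, b.name AS category
FROM products a
LEFT JOIN categories b ON a.category_id = b.id

Result:
name   | category 
-------+----------
Webcam | NULL     
Cable  | Toys     
Laptop | Furniture
Phone  | Furniture
Tablet | Toys     


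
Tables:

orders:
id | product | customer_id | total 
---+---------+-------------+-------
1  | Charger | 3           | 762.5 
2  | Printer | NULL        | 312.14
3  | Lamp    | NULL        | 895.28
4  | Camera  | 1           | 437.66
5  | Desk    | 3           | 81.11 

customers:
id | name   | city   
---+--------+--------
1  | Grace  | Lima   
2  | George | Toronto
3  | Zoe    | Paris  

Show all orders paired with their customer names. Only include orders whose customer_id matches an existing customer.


INNER JOIN keeps only orders rows whose customer_id matches an id in customers. Walk through each order:
  - order 1 (Charger): customer_id=3 -> matches Zoe
  - order 2 (Printer): customer_id=NULL, no match -> dropped
  - order 3 (Lamp): customer_id=NULL, no match -> dropped
  - order 4 (Camera): customer_id=1 -> matches Grace
  - order 5 (Desk): customer_id=3 -> matches Zoe
So 2 of 5 rows are dropped.

SQL:
SELECT a.product, b.name AS customer
FROM orders a
INNER JOIN customers b ON a.customer_id = b.id

Result:
product | customer
--------+---------
Charger | Zoe     
Camera  | Grace   
Desk    | Zoe     


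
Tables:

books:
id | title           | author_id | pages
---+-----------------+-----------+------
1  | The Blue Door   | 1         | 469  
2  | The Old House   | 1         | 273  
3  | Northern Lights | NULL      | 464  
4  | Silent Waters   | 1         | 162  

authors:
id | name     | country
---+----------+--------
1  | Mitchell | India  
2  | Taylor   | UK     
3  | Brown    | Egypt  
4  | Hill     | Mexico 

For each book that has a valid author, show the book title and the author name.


INNER JOIN keeps only books rows whose author_id matches an id in authors. Walk through each book:
  - book 1 (The Blue Door): author_id=1 -> matches Mitchell
  - book 2 (The Old House): author_id=1 -> matches Mitchell
  - book 3 (Northern Lights): author_id=NULL, no match -> dropped
  - book 4 (Silent Waters): author_id=1 -> matches Mitchell
So 1 of 4 rows is dropped.

SQL:
SELECT a.title, b.name AS author
FROM books a
INNER JOIN authors b ON a.author_id = b.id

Result:
title         | author  
--------------+---------
The Blue Door | Mitchell
The Old House | Mitchell
Silent Waters | Mitchell


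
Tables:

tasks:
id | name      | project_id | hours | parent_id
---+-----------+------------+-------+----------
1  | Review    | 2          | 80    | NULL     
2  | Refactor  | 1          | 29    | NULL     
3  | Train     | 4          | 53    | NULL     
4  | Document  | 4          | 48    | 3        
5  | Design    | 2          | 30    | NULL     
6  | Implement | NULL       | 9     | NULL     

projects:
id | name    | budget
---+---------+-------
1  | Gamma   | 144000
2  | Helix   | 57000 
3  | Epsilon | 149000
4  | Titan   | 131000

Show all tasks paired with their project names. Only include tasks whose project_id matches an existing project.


INNER JOIN keeps only tasks rows whose project_id matches an id in projects. Walk through each task:
  - task 1 (Review): project_id=2 -> matches Helix
  - task 2 (Refactor): project_id=1 -> matches Gamma
  - task 3 (Train): project_id=4 -> matches Titan
  - task 4 (Document): project_id=4 -> matches Titan
  - task 5 (Design): project_id=2 -> matches Helix
  - task 6 (Implement): project_id=NULL, no match -> dropped
So 1 of 6 rows is dropped.

SQL:
SELECT a.name, b.name AS project
FROM tasks a
INNER JOIN projects b ON a.project_id = b.id

Result:
name     | project
---------+--------
Review   | Helix  
Refactor | Gamma  
Train    | Titan  
Document | Titan  
Design   | Helix  


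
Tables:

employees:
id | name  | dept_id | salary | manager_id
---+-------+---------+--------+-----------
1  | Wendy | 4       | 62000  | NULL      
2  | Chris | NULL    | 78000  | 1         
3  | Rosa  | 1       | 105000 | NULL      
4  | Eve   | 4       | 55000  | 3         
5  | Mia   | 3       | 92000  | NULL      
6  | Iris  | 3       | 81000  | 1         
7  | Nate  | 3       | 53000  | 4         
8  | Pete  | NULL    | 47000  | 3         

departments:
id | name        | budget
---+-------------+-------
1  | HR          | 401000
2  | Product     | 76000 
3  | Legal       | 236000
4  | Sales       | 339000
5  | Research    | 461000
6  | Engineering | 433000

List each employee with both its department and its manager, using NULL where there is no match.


Two LEFT JOINs from the same base table employees: one to departments via dept_id, one to employees itself via manager_id. Both are LEFT so every employee is preserved.
Match against departments:
  - employee 1 (Wendy): dept_id=4 -> matches Sales
  - employee 2 (Chris): dept_id=NULL, no match -> kept with NULL
  - employee 3 (Rosa): dept_id=1 -> matches HR
  - employee 4 (Eve): dept_id=4 -> matches Sales
  - employee 5 (Mia): dept_id=3 -> matches Legal
  - employee 6 (Iris): dept_id=3 -> matches Legal
  - employee 7 (Nate): dept_id=3 -> matches Legal
  - employee 8 (Pete): dept_id=NULL, no match -> kept with NULL
Match against employees (self):
  - employee 1 (Wendy): manager_id=NULL -> NULL
  - employee 2 (Chris): manager_id=1 -> Wendy
  - employee 3 (Rosa): manager_id=NULL -> NULL
  - employee 4 (Eve): manager_id=3 -> Rosa
  - employee 5 (Mia): manager_id=NULL -> NULL
  - employee 6 (Iris): manager_id=1 -> Wendy
  - employee 7 (Nate): manager_id=4 -> Eve
  - employee 8 (Pete): manager_id=3 -> Rosa

SQL:
SELECT a.name, b.name AS department, c.name AS manager
FROM employees a
LEFT JOIN departments b ON a.dept_id = b.id
LEFT JOIN employees c ON a.manager_id = c.id

Result:
name  | department | manager
------+------------+--------
Wendy | Sales      | NULL   
Chris | NULL       | Wendy  
Rosa  | HR         | NULL   
Eve   | Sales      | Rosa   
Mia   | Legal      | NULL   
Iris  | Legal      | Wendy  
Nate  | Legal      | Eve    
Pete  | NULL       | Rosa   


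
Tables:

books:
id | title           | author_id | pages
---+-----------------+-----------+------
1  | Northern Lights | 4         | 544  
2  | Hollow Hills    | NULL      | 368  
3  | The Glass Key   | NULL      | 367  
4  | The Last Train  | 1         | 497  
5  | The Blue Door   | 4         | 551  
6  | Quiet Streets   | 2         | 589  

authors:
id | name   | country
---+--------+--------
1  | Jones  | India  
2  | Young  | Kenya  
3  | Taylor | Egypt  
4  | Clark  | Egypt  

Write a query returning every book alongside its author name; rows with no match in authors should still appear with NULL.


LEFT JOIN keeps every row from books (the left table); where author_id has no match in authors, the author columns become NULL. Walk through each book:
  - book 1 (Northern Lights): author_id=4 -> matches Clark
  - book 2 (Hollow Hills): author_id=NULL, no match -> kept with NULL
  - book 3 (The Glass Key): author_id=NULL, no match -> kept with NULL
  - book 4 (The Last Train): author_id=1 -> matches Jones
  - book 5 (The Blue Door): author_id=4 -> matches Clark
  - book 6 (Quiet Streets): author_id=2 -> matches Young
All 6 rows appear; 2 have NULL author.

SQL:
SELECT a.title, b.name AS author
FROM books a
LEFT JOIN authors b ON a.author_id = b.id

Result:
title           | author
----------------+-------
Northern Lights | Clark 
Hollow Hills    | NULL  
The Glass Key   | NULL  
The Last Train  | Jones 
The Blue Door   | Clark 
Quiet Streets   | Young 


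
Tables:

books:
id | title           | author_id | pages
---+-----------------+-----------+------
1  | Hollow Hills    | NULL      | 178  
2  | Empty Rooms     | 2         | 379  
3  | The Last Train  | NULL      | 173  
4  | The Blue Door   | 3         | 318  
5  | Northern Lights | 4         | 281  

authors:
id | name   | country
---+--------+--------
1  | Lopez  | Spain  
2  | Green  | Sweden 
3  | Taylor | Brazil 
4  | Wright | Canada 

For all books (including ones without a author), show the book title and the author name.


LEFT JOIN keeps every row from books (the left table); where author_id has no match in authors, the author columns become NULL. Walk through each book:
  - book 1 (Hollow Hills): author_id=NULL, no match -> kept with NULL
  - book 2 (Empty Rooms): author_id=2 -> matches Green
  - book 3 (The Last Train): author_id=NULL, no match -> kept with NULL
  - book 4 (The Blue Door): author_id=3 -> matches Taylor
  - book 5 (Northern Lights): author_id=4 -> matches Wright
All 5 rows appear; 2 have NULL author.

SQL:
SELECT a.title, b.name AS author
FROM books a
LEFT JOIN authors b ON a.author_id = b.id

Result:
title           | author
----------------+-------
Hollow Hills    | NULL  
Empty Rooms     | Green 
The Last Train  | NULL  
The Blue Door   | Taylor
Northern Lights | Wright


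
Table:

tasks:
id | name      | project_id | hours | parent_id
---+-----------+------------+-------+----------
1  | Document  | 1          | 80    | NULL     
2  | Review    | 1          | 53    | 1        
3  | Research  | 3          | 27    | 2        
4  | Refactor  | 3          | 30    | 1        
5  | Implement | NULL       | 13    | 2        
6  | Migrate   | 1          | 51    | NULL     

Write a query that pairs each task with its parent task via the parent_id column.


This is a self-join: tasks is joined to a second copy of itself, matching each row's parent_id to another row's id. Use LEFT JOIN so rows with parent_id=NULL are kept.
  - task 1 (Document): parent_id=NULL -> NULL
  - task 2 (Review): parent_id=1 -> Document
  - task 3 (Research): parent_id=2 -> Review
  - task 4 (Refactor): parent_id=1 -> Document
  - task 5 (Implement): parent_id=2 -> Review
  - task 6 (Migrate): parent_id=NULL -> NULL

SQL:
SELECT a.name AS item, b.name AS parent
FROM tasks a
LEFT JOIN tasks b ON a.parent_id = b.id

Result:
item      | parent  
----------+---------
Document  | NULL    
Review    | Document
Research  | Review  
Refactor  | Document
Implement | Review  
Migrate   | NULL    


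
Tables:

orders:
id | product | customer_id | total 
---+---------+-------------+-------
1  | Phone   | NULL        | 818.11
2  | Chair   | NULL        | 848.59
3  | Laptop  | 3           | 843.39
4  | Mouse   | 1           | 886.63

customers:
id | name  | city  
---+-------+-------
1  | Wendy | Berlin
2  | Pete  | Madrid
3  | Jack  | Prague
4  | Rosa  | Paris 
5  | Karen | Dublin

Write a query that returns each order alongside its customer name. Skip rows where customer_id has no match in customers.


INNER JOIN keeps only orders rows whose customer_id matches an id in customers. Walk through each order:
  - order 1 (Phone): customer_id=NULL, no match -> dropped
  - order 2 (Chair): customer_id=NULL, no match -> dropped
  - order 3 (Laptop): customer_id=3 -> matches Jack
  - order 4 (Mouse): customer_id=1 -> matches Wendy
So 2 of 4 rows are dropped.

SQL:
SELECT a.product, b.name AS customer
FROM orders a
INNER JOIN customers b ON a.customer_id = b.id

Result:
product | customer
--------+---------
Laptop  | Jack    
Mouse   | Wendy   


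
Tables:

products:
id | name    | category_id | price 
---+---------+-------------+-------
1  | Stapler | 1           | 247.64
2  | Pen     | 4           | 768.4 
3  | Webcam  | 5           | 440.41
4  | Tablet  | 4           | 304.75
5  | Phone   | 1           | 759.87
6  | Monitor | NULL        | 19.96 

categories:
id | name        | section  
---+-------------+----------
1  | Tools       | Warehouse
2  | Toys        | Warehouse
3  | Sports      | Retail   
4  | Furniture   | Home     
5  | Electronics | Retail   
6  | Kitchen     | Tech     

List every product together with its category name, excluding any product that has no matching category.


INNER JOIN keeps only products rows whose category_id matches an id in categories. Walk through each product:
  - product 1 (Stapler): category_id=1 -> matches Tools
  - product 2 (Pen): category_id=4 -> matches Furniture
  - product 3 (Webcam): category_id=5 -> matches Electronics
  - product 4 (Tablet): category_id=4 -> matches Furniture
  - product 5 (Phone): category_id=1 -> matches Tools
  - product 6 (Monitor): category_id=NULL, no match -> dropped
So 1 of 6 rows is dropped.

SQL:
SELECT a.name, b.name AS category
FROM products a
INNER JOIN categories b ON a.category_id = b.id

Result:
name    | category   
--------+------------
Stapler | Tools      
Pen     | Furniture  
Webcam  | Electronics
Tablet  | Furniture  
Phone   | Tools      
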